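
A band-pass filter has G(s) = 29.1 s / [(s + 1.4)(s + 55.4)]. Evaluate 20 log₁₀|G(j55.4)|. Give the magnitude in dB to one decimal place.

|j55.4| = 55.4
|j55.4 + 1.4| = √(55.4² + 1.4²) = 55.42
|j55.4 + 55.4| = √(55.4² + 55.4²) = 78.35
|G(j55.4)| = 29.1 × 55.4 / (55.42 × 78.35) = 0.3713
20 log₁₀(0.3713) = -8.61 dB

-8.6 dB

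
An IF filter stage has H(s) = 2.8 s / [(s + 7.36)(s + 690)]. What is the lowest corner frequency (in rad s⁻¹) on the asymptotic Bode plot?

Break frequencies occur at each pole and zero magnitude: 7.36 rad s⁻¹, 690 rad s⁻¹.
The lowest is 7.36 rad s⁻¹.

7.36 rad s⁻¹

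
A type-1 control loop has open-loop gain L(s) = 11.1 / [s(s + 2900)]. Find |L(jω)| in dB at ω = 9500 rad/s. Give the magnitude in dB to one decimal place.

-138.6 dB

|j9500 + 2900| = √(9500² + 2900²) = 9933
|j9500| = 9500
|L(j9500)| = 11.1 / (9933 × 9500) = 1.1763e-07
20 log₁₀(1.1763e-07) = -138.59 dB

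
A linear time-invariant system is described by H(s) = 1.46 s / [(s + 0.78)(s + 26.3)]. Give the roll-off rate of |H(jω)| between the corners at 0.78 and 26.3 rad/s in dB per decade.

0 dB/decade

In this band the factors already past their corner are: 1 differentiator zero, pole at 0.78; net slope = 0 dB/decade.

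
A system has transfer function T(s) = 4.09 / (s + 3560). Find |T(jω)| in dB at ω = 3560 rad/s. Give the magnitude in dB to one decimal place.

|j3560 + 3560| = √(3560² + 3560²) = 5035
|T(j3560)| = 4.09 / 5035 = 0.00081238
20 log₁₀(0.00081238) = -61.80 dB

-61.8 dB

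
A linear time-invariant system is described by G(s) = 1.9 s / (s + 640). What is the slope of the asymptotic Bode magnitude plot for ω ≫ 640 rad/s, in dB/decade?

With 1 zero and 1 pole, the high-frequency asymptotic slope is 20 × (1 − 1) = 0 dB/decade.

0 dB/decade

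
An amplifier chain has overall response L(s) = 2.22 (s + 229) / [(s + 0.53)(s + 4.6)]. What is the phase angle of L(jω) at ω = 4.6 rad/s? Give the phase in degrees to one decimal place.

-127.3°

∠(j4.6 + 229) = arctan(4.6/229) = 1.15°
∠(j4.6 + 0.53) = arctan(4.6/0.53) = 83.43°
∠(j4.6 + 4.6) = arctan(4.6/4.6) = 45.00°
∠L(j4.6) = 1.15° − (83.43° + 45.00°) = -127.28°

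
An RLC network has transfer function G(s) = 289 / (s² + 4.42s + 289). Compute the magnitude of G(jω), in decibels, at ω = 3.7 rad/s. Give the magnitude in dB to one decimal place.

0.4 dB

|(j3.7)² + 4.42(j3.7) + 289| = |275.31 + j16.354| = 275.8
|G(j3.7)| = 289 / 275.8 = 1.0479
20 log₁₀(1.0479) = 0.41 dB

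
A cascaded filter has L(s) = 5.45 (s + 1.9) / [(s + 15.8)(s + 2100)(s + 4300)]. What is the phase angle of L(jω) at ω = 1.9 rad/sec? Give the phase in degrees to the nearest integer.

∠(j1.9 + 1.9) = arctan(1.9/1.9) = 45.00°
∠(j1.9 + 15.8) = arctan(1.9/15.8) = 6.86°
∠(j1.9 + 2100) = arctan(1.9/2100) = 0.05°
∠(j1.9 + 4300) = arctan(1.9/4300) = 0.03°
∠L(j1.9) = 45.00° − (6.86° + 0.05° + 0.03°) = 38.07°

38°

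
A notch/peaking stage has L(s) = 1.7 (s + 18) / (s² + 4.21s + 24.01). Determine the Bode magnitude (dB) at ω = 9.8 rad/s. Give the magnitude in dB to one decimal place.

|j9.8 + 18| = √(9.8² + 18²) = 20.49
|(j9.8)² + 4.21(j9.8) + 24.01| = |-72.03 + j41.258| = 83.01
|L(j9.8)| = 1.7 × 20.49 / 83.01 = 0.41973
20 log₁₀(0.41973) = -7.54 dB

-7.5 dB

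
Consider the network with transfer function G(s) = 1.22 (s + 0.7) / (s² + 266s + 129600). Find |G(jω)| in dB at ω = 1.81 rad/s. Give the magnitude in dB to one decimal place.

-94.8 dB

|j1.81 + 0.7| = √(1.81² + 0.7²) = 1.941
|(j1.81)² + 266(j1.81) + 129600| = |1.296e+05 + j481.46| = 1.296e+05
|G(j1.81)| = 1.22 × 1.941 / 1.296e+05 = 1.8269e-05
20 log₁₀(1.8269e-05) = -94.77 dB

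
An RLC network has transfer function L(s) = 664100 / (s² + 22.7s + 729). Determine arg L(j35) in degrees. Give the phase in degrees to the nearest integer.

∠[(j35)² + 22.7(j35) + 729] = ∠[-496 + j794.5] = 121.98°
∠L(j35) = −121.98° = -121.98°

-122°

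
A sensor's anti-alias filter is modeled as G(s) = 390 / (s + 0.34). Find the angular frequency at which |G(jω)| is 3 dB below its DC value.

0.34 rad/s

For a single-pole low-pass, the −3 dB point is at the pole: ω = 0.34 rad/s.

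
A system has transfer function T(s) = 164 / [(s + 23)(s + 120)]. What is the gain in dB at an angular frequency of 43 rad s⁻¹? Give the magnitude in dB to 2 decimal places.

|j43 + 23| = √(43² + 23²) = 48.76
|j43 + 120| = √(43² + 120²) = 127.5
|T(j43)| = 164 / (48.76 × 127.5) = 0.026383
20 log₁₀(0.026383) = -31.574 dB

-31.57 dB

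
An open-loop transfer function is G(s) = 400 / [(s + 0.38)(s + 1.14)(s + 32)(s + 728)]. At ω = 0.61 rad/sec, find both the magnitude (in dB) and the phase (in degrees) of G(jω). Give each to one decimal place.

|j0.61 + 0.38| = √(0.61² + 0.38²) = 0.7187
|j0.61 + 1.14| = √(0.61² + 1.14²) = 1.293
|j0.61 + 32| = √(0.61² + 32²) = 32.01
|j0.61 + 728| = √(0.61² + 728²) = 728
|G(j0.61)| = 400 / (0.7187 × 1.293 × 32.01 × 728) = 0.018475
20 log₁₀(0.018475) = -34.67 dB
∠(j0.61 + 0.38) = arctan(0.61/0.38) = 58.08°
∠(j0.61 + 1.14) = arctan(0.61/1.14) = 28.15°
∠(j0.61 + 32) = arctan(0.61/32) = 1.09°
∠(j0.61 + 728) = arctan(0.61/728) = 0.05°
∠G(j0.61) = − (58.08° + 28.15° + 1.09° + 0.05°) = -87.37°

|G| = -34.7 dB, ∠G = -87.4°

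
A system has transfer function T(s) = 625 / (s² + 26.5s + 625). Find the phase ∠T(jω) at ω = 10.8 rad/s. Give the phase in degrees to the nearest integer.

∠[(j10.8)² + 26.5(j10.8) + 625] = ∠[508.36 + j286.2] = 29.38°
∠T(j10.8) = −29.38° = -29.38°

-29 deg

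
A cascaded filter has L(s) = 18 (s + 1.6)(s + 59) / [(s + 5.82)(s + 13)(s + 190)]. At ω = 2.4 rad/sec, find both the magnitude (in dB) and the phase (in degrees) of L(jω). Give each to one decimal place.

|j2.4 + 1.6| = √(2.4² + 1.6²) = 2.884
|j2.4 + 59| = √(2.4² + 59²) = 59.05
|j2.4 + 5.82| = √(2.4² + 5.82²) = 6.295
|j2.4 + 13| = √(2.4² + 13²) = 13.22
|j2.4 + 190| = √(2.4² + 190²) = 190
|L(j2.4)| = 18 × 2.884 × 59.05 / (6.295 × 13.22 × 190) = 0.19387
20 log₁₀(0.19387) = -14.25 dB
∠(j2.4 + 1.6) = arctan(2.4/1.6) = 56.31°
∠(j2.4 + 59) = arctan(2.4/59) = 2.33°
∠(j2.4 + 5.82) = arctan(2.4/5.82) = 22.41°
∠(j2.4 + 13) = arctan(2.4/13) = 10.46°
∠(j2.4 + 190) = arctan(2.4/190) = 0.72°
∠L(j2.4) = 56.31° + 2.33° − (22.41° + 10.46° + 0.72°) = 25.05°

|L| = -14.2 dB, ∠L = 25.0 deg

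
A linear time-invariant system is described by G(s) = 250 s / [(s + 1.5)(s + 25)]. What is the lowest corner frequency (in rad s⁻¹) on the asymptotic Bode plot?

1.5 rad s⁻¹

Break frequencies occur at each pole and zero magnitude: 1.5 rad s⁻¹, 25 rad s⁻¹.
The lowest is 1.5 rad s⁻¹.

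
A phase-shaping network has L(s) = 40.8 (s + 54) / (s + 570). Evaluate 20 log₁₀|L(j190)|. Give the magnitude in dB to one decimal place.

22.6 dB

|j190 + 54| = √(190² + 54²) = 197.5
|j190 + 570| = √(190² + 570²) = 600.8
|L(j190)| = 40.8 × 197.5 / 600.8 = 13.413
20 log₁₀(13.413) = 22.55 dB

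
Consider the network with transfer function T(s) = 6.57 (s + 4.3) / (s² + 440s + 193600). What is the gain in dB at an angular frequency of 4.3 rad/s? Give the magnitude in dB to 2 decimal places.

|j4.3 + 4.3| = √(4.3² + 4.3²) = 6.081
|(j4.3)² + 440(j4.3) + 193600| = |1.9358e+05 + j1892| = 1.936e+05
|T(j4.3)| = 6.57 × 6.081 / 1.936e+05 = 0.00020638
20 log₁₀(0.00020638) = -73.707 dB

-73.71 dB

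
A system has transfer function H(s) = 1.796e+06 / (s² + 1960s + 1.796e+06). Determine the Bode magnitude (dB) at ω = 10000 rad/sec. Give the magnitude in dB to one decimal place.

|(j10000)² + 1960(j10000) + 1.796e+06| = |-9.8204e+07 + j1.96e+07| = 1.001e+08
|H(j10000)| = 1.796e+06 / 1.001e+08 = 0.017935
20 log₁₀(0.017935) = -34.93 dB

-34.9 dB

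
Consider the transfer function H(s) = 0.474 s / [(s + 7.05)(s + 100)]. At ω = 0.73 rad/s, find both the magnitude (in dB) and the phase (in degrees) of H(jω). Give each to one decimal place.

|j0.73| = 0.73
|j0.73 + 7.05| = √(0.73² + 7.05²) = 7.088
|j0.73 + 100| = √(0.73² + 100²) = 100
|H(j0.73)| = 0.474 × 0.73 / (7.088 × 100) = 0.00048819
20 log₁₀(0.00048819) = -66.23 dB
∠(j0.73) = 90.00°
∠(j0.73 + 7.05) = arctan(0.73/7.05) = 5.91°
∠(j0.73 + 100) = arctan(0.73/100) = 0.42°
∠H(j0.73) = 90.00° − (5.91° + 0.42°) = 83.67°

|H| = -66.2 dB, ∠H = 83.7°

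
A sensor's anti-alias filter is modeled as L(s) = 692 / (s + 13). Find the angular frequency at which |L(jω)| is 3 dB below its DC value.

13 rad s⁻¹

For a single-pole low-pass, the −3 dB point is at the pole: ω = 13 rad s⁻¹.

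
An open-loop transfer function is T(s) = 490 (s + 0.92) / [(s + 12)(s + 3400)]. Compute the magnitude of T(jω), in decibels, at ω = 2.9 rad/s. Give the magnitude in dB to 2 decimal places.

|j2.9 + 0.92| = √(2.9² + 0.92²) = 3.042
|j2.9 + 12| = √(2.9² + 12²) = 12.35
|j2.9 + 3400| = √(2.9² + 3400²) = 3400
|T(j2.9)| = 490 × 3.042 / (12.35 × 3400) = 0.035517
20 log₁₀(0.035517) = -28.991 dB

-28.99 dB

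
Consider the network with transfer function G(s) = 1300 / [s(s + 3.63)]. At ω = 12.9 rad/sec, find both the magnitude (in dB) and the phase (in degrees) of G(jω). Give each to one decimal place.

|j12.9 + 3.63| = √(12.9² + 3.63²) = 13.4
|j12.9| = 12.9
|G(j12.9)| = 1300 / (13.4 × 12.9) = 7.52
20 log₁₀(7.52) = 17.52 dB
∠(j12.9 + 3.63) = arctan(12.9/3.63) = 74.28°
∠(j12.9) = 90.00°
∠G(j12.9) = − (74.28° + 90.00°) = -164.28°

|G| = 17.5 dB, ∠G = -164.3°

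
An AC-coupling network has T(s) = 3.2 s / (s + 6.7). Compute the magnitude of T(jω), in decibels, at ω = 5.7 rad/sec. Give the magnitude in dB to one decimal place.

|j5.7| = 5.7
|j5.7 + 6.7| = √(5.7² + 6.7²) = 8.797
|T(j5.7)| = 3.2 × 5.7 / 8.797 = 2.0735
20 log₁₀(2.0735) = 6.33 dB

6.3 dB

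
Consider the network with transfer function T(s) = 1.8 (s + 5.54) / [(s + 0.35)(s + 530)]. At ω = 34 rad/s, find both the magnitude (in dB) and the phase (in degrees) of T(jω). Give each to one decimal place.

|T| = -49.3 dB, ∠T = -12.3°

|j34 + 5.54| = √(34² + 5.54²) = 34.45
|j34 + 0.35| = √(34² + 0.35²) = 34
|j34 + 530| = √(34² + 530²) = 531.1
|T(j34)| = 1.8 × 34.45 / (34 × 531.1) = 0.0034338
20 log₁₀(0.0034338) = -49.28 dB
∠(j34 + 5.54) = arctan(34/5.54) = 80.75°
∠(j34 + 0.35) = arctan(34/0.35) = 89.41°
∠(j34 + 530) = arctan(34/530) = 3.67°
∠T(j34) = 80.75° − (89.41° + 3.67°) = -12.34°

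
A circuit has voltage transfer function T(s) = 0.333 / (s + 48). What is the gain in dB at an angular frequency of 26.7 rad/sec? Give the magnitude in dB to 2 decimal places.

|j26.7 + 48| = √(26.7² + 48²) = 54.93
|T(j26.7)| = 0.333 / 54.93 = 0.0060627
20 log₁₀(0.0060627) = -44.347 dB

-44.35 dB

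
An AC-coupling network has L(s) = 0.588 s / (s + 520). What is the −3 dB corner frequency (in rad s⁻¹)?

For a single-pole high-pass, the −3 dB point is at the pole: ω = 520 rad s⁻¹.

520 rad s⁻¹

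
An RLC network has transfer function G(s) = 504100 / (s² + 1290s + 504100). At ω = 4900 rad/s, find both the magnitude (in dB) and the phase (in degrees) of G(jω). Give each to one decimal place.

|(j4900)² + 1290(j4900) + 504100| = |-2.3506e+07 + j6.321e+06| = 2.434e+07
|G(j4900)| = 504100 / 2.434e+07 = 0.02071
20 log₁₀(0.02071) = -33.68 dB
∠[(j4900)² + 1290(j4900) + 504100] = ∠[-2.3506e+07 + j6.321e+06] = 164.95°
∠G(j4900) = −164.95° = -164.95°

|G| = -33.7 dB, ∠G = -164.9°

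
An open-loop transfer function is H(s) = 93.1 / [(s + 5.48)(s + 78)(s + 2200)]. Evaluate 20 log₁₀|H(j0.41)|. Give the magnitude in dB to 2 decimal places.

-80.11 dB

|j0.41 + 5.48| = √(0.41² + 5.48²) = 5.495
|j0.41 + 78| = √(0.41² + 78²) = 78
|j0.41 + 2200| = √(0.41² + 2200²) = 2200
|H(j0.41)| = 93.1 / (5.495 × 78 × 2200) = 9.8726e-05
20 log₁₀(9.8726e-05) = -80.111 dB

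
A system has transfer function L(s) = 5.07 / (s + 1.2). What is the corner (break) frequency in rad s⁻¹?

The single real pole at s = −1.2 gives a corner at ω = 1.2 rad s⁻¹.

1.2 rad s⁻¹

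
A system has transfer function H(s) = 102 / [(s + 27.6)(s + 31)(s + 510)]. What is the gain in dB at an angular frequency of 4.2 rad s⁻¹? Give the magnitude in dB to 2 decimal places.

|j4.2 + 27.6| = √(4.2² + 27.6²) = 27.92
|j4.2 + 31| = √(4.2² + 31²) = 31.28
|j4.2 + 510| = √(4.2² + 510²) = 510
|H(j4.2)| = 102 / (27.92 × 31.28 × 510) = 0.00022899
20 log₁₀(0.00022899) = -72.804 dB

-72.80 dB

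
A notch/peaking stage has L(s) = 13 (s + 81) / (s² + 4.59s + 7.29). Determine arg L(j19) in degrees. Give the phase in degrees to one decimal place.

∠(j19 + 81) = arctan(19/81) = 13.20°
∠[(j19)² + 4.59(j19) + 7.29] = ∠[-353.71 + j87.21] = 166.15°
∠L(j19) = 13.20° − 166.15° = -152.95°

-152.9°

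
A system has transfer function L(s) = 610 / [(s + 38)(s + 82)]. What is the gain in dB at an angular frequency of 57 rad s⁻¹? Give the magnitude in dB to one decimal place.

-21.0 dB

|j57 + 38| = √(57² + 38²) = 68.51
|j57 + 82| = √(57² + 82²) = 99.86
|L(j57)| = 610 / (68.51 × 99.86) = 0.089164
20 log₁₀(0.089164) = -21.00 dB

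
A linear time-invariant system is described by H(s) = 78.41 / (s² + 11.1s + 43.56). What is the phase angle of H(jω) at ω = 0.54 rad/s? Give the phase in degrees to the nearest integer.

-8°

∠[(j0.54)² + 11.1(j0.54) + 43.56] = ∠[43.268 + j5.994] = 7.89°
∠H(j0.54) = −7.89° = -7.89°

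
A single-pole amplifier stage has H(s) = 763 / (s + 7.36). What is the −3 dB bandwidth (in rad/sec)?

7.36 rad/sec

For a single-pole low-pass, the −3 dB point is at the pole: ω = 7.36 rad/sec.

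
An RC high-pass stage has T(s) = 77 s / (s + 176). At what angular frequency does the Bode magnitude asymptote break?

The single real pole at s = −176 gives a corner at ω = 176 rad s⁻¹.

176 rad s⁻¹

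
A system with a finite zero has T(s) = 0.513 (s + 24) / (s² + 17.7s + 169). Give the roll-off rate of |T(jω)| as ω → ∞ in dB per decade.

With 1 zero and 2 poles, the high-frequency asymptotic slope is 20 × (1 − 2) = -20 dB/decade.

-20 dB/decade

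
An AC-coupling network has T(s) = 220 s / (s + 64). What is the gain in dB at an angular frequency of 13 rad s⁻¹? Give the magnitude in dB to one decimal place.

|j13| = 13
|j13 + 64| = √(13² + 64²) = 65.31
|T(j13)| = 220 × 13 / 65.31 = 43.793
20 log₁₀(43.793) = 32.83 dB

32.8 dB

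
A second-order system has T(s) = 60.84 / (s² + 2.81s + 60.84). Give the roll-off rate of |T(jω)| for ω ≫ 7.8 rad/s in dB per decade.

-40 dB/decade

With 0 zeros and 2 poles, the high-frequency asymptotic slope is 20 × (0 − 2) = -40 dB/decade.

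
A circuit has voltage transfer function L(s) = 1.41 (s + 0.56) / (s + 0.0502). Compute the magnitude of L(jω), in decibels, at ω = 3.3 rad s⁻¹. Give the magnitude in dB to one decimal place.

|j3.3 + 0.56| = √(3.3² + 0.56²) = 3.347
|j3.3 + 0.0502| = √(3.3² + 0.0502²) = 3.3
|L(j3.3)| = 1.41 × 3.347 / 3.3 = 1.43
20 log₁₀(1.43) = 3.11 dB

3.1 dB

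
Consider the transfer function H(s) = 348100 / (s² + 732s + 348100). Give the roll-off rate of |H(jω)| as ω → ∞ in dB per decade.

-40 dB/decade

With 0 zeros and 2 poles, the high-frequency asymptotic slope is 20 × (0 − 2) = -40 dB/decade.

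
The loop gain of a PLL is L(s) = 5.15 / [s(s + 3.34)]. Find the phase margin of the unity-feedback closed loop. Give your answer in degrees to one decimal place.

67.0 deg

Gain crossover: |L(jω)| = 1 at ω ≈ 1.42 rad/s.
∠L(j1.42) = −90° − arctan(1.42/3.34) ≈ -113.02°
PM = 180° + (-113.02°) = 66.98°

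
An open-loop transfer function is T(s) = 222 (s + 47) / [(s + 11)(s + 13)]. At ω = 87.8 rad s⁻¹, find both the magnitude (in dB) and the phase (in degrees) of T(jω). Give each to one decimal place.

|T| = 9.0 dB, ∠T = -102.6 deg

|j87.8 + 47| = √(87.8² + 47²) = 99.59
|j87.8 + 11| = √(87.8² + 11²) = 88.49
|j87.8 + 13| = √(87.8² + 13²) = 88.76
|T(j87.8)| = 222 × 99.59 / (88.49 × 88.76) = 2.815
20 log₁₀(2.815) = 8.99 dB
∠(j87.8 + 47) = arctan(87.8/47) = 61.84°
∠(j87.8 + 11) = arctan(87.8/11) = 82.86°
∠(j87.8 + 13) = arctan(87.8/13) = 81.58°
∠T(j87.8) = 61.84° − (82.86° + 81.58°) = -102.60°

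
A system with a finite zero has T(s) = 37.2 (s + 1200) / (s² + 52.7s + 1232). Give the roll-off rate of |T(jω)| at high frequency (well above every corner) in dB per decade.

With 1 zero and 2 poles, the high-frequency asymptotic slope is 20 × (1 − 2) = -20 dB/decade.

-20 dB/decade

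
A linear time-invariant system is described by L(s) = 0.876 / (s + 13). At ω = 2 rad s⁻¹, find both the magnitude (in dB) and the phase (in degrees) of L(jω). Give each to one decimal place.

|j2 + 13| = √(2² + 13²) = 13.15
|L(j2)| = 0.876 / 13.15 = 0.066601
20 log₁₀(0.066601) = -23.53 dB
∠(j2 + 13) = arctan(2/13) = 8.75°
∠L(j2) = −8.75° = -8.75°

|L| = -23.5 dB, ∠L = -8.7°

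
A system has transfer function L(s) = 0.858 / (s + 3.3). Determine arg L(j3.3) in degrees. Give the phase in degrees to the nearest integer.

∠(j3.3 + 3.3) = arctan(3.3/3.3) = 45.00°
∠L(j3.3) = −45.00° = -45.00°

-45°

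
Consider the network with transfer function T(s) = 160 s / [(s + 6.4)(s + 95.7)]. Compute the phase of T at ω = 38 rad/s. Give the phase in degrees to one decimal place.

-12.1°

∠(j38) = 90.00°
∠(j38 + 6.4) = arctan(38/6.4) = 80.44°
∠(j38 + 95.7) = arctan(38/95.7) = 21.66°
∠T(j38) = 90.00° − (80.44° + 21.66°) = -12.10°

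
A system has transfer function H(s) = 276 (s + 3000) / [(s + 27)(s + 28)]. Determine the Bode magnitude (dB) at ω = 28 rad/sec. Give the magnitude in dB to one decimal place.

54.6 dB

|j28 + 3000| = √(28² + 3000²) = 3000
|j28 + 27| = √(28² + 27²) = 38.9
|j28 + 28| = √(28² + 28²) = 39.6
|H(j28)| = 276 × 3000 / (38.9 × 39.6) = 537.6
20 log₁₀(537.6) = 54.61 dB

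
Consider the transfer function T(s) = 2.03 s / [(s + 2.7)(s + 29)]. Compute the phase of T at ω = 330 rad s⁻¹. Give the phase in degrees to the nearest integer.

∠(j330) = 90.00°
∠(j330 + 2.7) = arctan(330/2.7) = 89.53°
∠(j330 + 29) = arctan(330/29) = 84.98°
∠T(j330) = 90.00° − (89.53° + 84.98°) = -84.51°

-85°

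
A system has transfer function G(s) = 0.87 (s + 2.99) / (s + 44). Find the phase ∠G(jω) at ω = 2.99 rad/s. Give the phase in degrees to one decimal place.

41.1°

∠(j2.99 + 2.99) = arctan(2.99/2.99) = 45.00°
∠(j2.99 + 44) = arctan(2.99/44) = 3.89°
∠G(j2.99) = 45.00° − 3.89° = 41.11°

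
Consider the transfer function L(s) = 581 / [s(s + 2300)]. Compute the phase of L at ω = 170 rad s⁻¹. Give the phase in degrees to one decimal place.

∠(j170 + 2300) = arctan(170/2300) = 4.23°
∠(j170) = 90.00°
∠L(j170) = − (4.23° + 90.00°) = -94.23°

-94.2°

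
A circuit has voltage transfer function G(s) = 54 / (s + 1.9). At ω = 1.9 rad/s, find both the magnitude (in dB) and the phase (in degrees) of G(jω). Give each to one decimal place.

|j1.9 + 1.9| = √(1.9² + 1.9²) = 2.687
|G(j1.9)| = 54 / 2.687 = 20.097
20 log₁₀(20.097) = 26.06 dB
∠(j1.9 + 1.9) = arctan(1.9/1.9) = 45.00°
∠G(j1.9) = −45.00° = -45.00°

|G| = 26.1 dB, ∠G = -45.0 deg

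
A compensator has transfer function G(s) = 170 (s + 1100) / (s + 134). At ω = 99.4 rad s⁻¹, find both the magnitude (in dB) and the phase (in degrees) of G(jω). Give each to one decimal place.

|j99.4 + 1100| = √(99.4² + 1100²) = 1104
|j99.4 + 134| = √(99.4² + 134²) = 166.8
|G(j99.4)| = 170 × 1104 / 166.8 = 1125.4
20 log₁₀(1125.4) = 61.03 dB
∠(j99.4 + 1100) = arctan(99.4/1100) = 5.16°
∠(j99.4 + 134) = arctan(99.4/134) = 36.57°
∠G(j99.4) = 5.16° − 36.57° = -31.40°

|G| = 61.0 dB, ∠G = -31.4°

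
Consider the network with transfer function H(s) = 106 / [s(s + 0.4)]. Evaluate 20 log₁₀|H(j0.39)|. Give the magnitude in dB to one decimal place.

53.7 dB

|j0.39 + 0.4| = √(0.39² + 0.4²) = 0.5587
|j0.39| = 0.39
|H(j0.39)| = 106 / (0.5587 × 0.39) = 486.51
20 log₁₀(486.51) = 53.74 dB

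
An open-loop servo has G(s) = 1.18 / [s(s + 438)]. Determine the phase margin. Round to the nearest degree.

Gain crossover: |G(jω)| = 1 at ω ≈ 0.00269 rad/sec.
∠G(j0.00269) = −90° − arctan(0.00269/438) ≈ -90.00°
PM = 180° + (-90.00°) = 90.00°

90°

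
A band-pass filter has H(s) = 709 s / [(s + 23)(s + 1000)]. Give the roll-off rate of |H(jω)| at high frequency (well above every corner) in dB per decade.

With 1 zero and 2 poles, the high-frequency asymptotic slope is 20 × (1 − 2) = -20 dB/decade.

-20 dB/decade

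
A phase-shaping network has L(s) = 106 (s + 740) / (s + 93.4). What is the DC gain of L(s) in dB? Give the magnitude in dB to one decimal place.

L(0) = 106 × 740 / 93.4 = 839.83
20 log₁₀(839.83) = 58.48 dB

58.5 dB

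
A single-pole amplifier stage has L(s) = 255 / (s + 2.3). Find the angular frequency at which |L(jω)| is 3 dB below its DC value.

For a single-pole low-pass, the −3 dB point is at the pole: ω = 2.3 rad s⁻¹.

2.3 rad s⁻¹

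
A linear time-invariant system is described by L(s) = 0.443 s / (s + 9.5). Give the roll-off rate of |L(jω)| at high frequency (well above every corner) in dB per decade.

With 1 zero and 1 pole, the high-frequency asymptotic slope is 20 × (1 − 1) = 0 dB/decade.

0 dB/decade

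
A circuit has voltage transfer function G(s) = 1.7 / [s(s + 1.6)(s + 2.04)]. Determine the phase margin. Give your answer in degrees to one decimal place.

Gain crossover: |G(jω)| = 1 at ω ≈ 0.485 rad/sec.
∠G(j0.485) = −90° − arctan(0.485/1.6) − arctan(0.485/2.04) ≈ -120.23°
PM = 180° + (-120.23°) = 59.77°

59.8°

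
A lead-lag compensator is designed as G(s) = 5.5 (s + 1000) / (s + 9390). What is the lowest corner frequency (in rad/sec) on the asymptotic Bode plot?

Break frequencies occur at each pole and zero magnitude: 1000 rad/sec, 9390 rad/sec.
The lowest is 1000 rad/sec.

1000 rad/sec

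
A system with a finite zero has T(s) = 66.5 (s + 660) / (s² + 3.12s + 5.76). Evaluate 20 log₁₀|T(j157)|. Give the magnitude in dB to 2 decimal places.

|j157 + 660| = √(157² + 660²) = 678.4
|(j157)² + 3.12(j157) + 5.76| = |-24643 + j489.84| = 2.465e+04
|T(j157)| = 66.5 × 678.4 / 2.465e+04 = 1.8304
20 log₁₀(1.8304) = 5.251 dB

5.25 dB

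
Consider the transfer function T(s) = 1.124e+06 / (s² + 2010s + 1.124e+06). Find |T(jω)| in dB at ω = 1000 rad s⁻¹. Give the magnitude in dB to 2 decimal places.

|(j1000)² + 2010(j1000) + 1.124e+06| = |1.24e+05 + j2.01e+06| = 2.014e+06
|T(j1000)| = 1.124e+06 / 2.014e+06 = 0.55814
20 log₁₀(0.55814) = -5.065 dB

-5.07 dB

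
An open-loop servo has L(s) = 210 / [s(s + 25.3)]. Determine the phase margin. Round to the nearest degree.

73°

Gain crossover: |L(jω)| = 1 at ω ≈ 7.92 rad/s.
∠L(j7.92) = −90° − arctan(7.92/25.3) ≈ -107.38°
PM = 180° + (-107.38°) = 72.62°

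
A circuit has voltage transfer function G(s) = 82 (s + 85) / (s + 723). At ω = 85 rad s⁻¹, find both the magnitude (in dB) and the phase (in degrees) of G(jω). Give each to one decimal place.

|j85 + 85| = √(85² + 85²) = 120.2
|j85 + 723| = √(85² + 723²) = 728
|G(j85)| = 82 × 120.2 / 728 = 13.54
20 log₁₀(13.54) = 22.63 dB
∠(j85 + 85) = arctan(85/85) = 45.00°
∠(j85 + 723) = arctan(85/723) = 6.71°
∠G(j85) = 45.00° − 6.71° = 38.29°

|G| = 22.6 dB, ∠G = 38.3 deg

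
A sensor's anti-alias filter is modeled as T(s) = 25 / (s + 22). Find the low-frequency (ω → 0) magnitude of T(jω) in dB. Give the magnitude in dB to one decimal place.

T(0) = 25 / 22 = 1.1364
20 log₁₀(1.1364) = 1.11 dB

1.1 dB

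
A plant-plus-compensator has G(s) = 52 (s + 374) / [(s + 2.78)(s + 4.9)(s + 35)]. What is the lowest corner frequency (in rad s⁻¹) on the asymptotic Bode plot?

Break frequencies occur at each pole and zero magnitude: 2.78 rad s⁻¹, 4.9 rad s⁻¹, 35 rad s⁻¹, 374 rad s⁻¹.
The lowest is 2.78 rad s⁻¹.

2.78 rad s⁻¹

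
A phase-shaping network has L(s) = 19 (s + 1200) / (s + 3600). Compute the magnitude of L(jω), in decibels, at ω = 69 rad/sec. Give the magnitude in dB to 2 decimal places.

16.05 dB

|j69 + 1200| = √(69² + 1200²) = 1202
|j69 + 3600| = √(69² + 3600²) = 3601
|L(j69)| = 19 × 1202 / 3601 = 6.3426
20 log₁₀(6.3426) = 16.045 dB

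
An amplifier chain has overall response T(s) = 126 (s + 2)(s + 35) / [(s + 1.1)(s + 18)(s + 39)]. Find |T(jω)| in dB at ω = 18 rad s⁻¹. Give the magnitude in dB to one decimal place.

13.2 dB

|j18 + 2| = √(18² + 2²) = 18.11
|j18 + 35| = √(18² + 35²) = 39.36
|j18 + 1.1| = √(18² + 1.1²) = 18.03
|j18 + 18| = √(18² + 18²) = 25.46
|j18 + 39| = √(18² + 39²) = 42.95
|T(j18)| = 126 × 18.11 × 39.36 / (18.03 × 25.46 × 42.95) = 4.5548
20 log₁₀(4.5548) = 13.17 dB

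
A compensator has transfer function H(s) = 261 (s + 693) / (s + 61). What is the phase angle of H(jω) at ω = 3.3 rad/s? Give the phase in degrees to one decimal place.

-2.8°

∠(j3.3 + 693) = arctan(3.3/693) = 0.27°
∠(j3.3 + 61) = arctan(3.3/61) = 3.10°
∠H(j3.3) = 0.27° − 3.10° = -2.82°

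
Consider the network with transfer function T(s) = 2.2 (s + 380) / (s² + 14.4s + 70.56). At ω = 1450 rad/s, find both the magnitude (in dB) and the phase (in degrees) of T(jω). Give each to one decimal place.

|T| = -56.1 dB, ∠T = -104.1 deg

|j1450 + 380| = √(1450² + 380²) = 1499
|(j1450)² + 14.4(j1450) + 70.56| = |-2.1024e+06 + j20880| = 2.103e+06
|T(j1450)| = 2.2 × 1499 / 2.103e+06 = 0.0015685
20 log₁₀(0.0015685) = -56.09 dB
∠(j1450 + 380) = arctan(1450/380) = 75.31°
∠[(j1450)² + 14.4(j1450) + 70.56] = ∠[-2.1024e+06 + j20880] = 179.43°
∠T(j1450) = 75.31° − 179.43° = -104.12°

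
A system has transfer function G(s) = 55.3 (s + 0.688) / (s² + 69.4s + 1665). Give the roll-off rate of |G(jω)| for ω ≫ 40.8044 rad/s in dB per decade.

With 1 zero and 2 poles, the high-frequency asymptotic slope is 20 × (1 − 2) = -20 dB/decade.

-20 dB/decade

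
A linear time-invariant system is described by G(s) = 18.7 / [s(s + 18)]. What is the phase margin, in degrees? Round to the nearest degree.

87°

Gain crossover: |G(jω)| = 1 at ω ≈ 1.04 rad s⁻¹.
∠G(j1.04) = −90° − arctan(1.04/18) ≈ -93.30°
PM = 180° + (-93.30°) = 86.70°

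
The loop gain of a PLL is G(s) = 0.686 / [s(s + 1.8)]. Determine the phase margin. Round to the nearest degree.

Gain crossover: |G(jω)| = 1 at ω ≈ 0.373 rad/sec.
∠G(j0.373) = −90° − arctan(0.373/1.8) ≈ -101.71°
PM = 180° + (-101.71°) = 78.29°

78°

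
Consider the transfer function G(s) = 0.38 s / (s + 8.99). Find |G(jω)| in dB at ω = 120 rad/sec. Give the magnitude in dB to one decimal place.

|j120| = 120
|j120 + 8.99| = √(120² + 8.99²) = 120.3
|G(j120)| = 0.38 × 120 / 120.3 = 0.37894
20 log₁₀(0.37894) = -8.43 dB

-8.4 dB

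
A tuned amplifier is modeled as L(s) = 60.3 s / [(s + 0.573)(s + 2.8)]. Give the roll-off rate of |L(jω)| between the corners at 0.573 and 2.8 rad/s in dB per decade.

In this band the factors already past their corner are: 1 differentiator zero, pole at 0.573; net slope = 0 dB/decade.

0 dB/decade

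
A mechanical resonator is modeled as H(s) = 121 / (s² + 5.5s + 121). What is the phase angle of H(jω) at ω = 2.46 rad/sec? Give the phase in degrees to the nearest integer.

-7°

∠[(j2.46)² + 5.5(j2.46) + 121] = ∠[114.95 + j13.53] = 6.71°
∠H(j2.46) = −6.71° = -6.71°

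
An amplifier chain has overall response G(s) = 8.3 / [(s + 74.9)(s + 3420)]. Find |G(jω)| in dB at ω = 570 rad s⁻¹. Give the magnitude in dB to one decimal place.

|j570 + 74.9| = √(570² + 74.9²) = 574.9
|j570 + 3420| = √(570² + 3420²) = 3467
|G(j570)| = 8.3 / (574.9 × 3467) = 4.164e-06
20 log₁₀(4.164e-06) = -107.61 dB

-107.6 dB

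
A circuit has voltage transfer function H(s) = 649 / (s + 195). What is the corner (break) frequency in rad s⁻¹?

The single real pole at s = −195 gives a corner at ω = 195 rad s⁻¹.

195 rad s⁻¹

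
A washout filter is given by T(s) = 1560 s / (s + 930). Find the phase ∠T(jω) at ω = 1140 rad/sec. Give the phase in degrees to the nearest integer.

∠(j1140) = 90.00°
∠(j1140 + 930) = arctan(1140/930) = 50.79°
∠T(j1140) = 90.00° − 50.79° = 39.21°

39°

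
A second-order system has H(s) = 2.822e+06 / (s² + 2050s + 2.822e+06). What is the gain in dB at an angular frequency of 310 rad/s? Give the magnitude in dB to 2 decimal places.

|(j310)² + 2050(j310) + 2.822e+06| = |2.7259e+06 + j6.355e+05| = 2.799e+06
|H(j310)| = 2.822e+06 / 2.799e+06 = 1.0082
20 log₁₀(1.0082) = 0.071 dB

0.07 dB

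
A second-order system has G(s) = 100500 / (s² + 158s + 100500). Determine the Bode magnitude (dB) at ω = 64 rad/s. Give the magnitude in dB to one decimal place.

|(j64)² + 158(j64) + 100500| = |96404 + j10112| = 9.693e+04
|G(j64)| = 100500 / 9.693e+04 = 1.0368
20 log₁₀(1.0368) = 0.31 dB

0.3 dB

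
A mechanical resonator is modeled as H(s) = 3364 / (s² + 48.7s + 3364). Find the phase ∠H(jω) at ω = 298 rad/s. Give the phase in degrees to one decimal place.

∠[(j298)² + 48.7(j298) + 3364] = ∠[-85440 + j14513] = 170.36°
∠H(j298) = −170.36° = -170.36°

-170.4°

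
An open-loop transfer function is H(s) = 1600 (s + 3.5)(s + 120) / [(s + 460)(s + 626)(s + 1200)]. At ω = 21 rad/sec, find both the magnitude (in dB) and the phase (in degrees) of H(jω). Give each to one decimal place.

|j21 + 3.5| = √(21² + 3.5²) = 21.29
|j21 + 120| = √(21² + 120²) = 121.8
|j21 + 460| = √(21² + 460²) = 460.5
|j21 + 626| = √(21² + 626²) = 626.4
|j21 + 1200| = √(21² + 1200²) = 1200
|H(j21)| = 1600 × 21.29 × 121.8 / (460.5 × 626.4 × 1200) = 0.011988
20 log₁₀(0.011988) = -38.43 dB
∠(j21 + 3.5) = arctan(21/3.5) = 80.54°
∠(j21 + 120) = arctan(21/120) = 9.93°
∠(j21 + 460) = arctan(21/460) = 2.61°
∠(j21 + 626) = arctan(21/626) = 1.92°
∠(j21 + 1200) = arctan(21/1200) = 1.00°
∠H(j21) = 80.54° + 9.93° − (2.61° + 1.92° + 1.00°) = 84.93°

|H| = -38.4 dB, ∠H = 84.9°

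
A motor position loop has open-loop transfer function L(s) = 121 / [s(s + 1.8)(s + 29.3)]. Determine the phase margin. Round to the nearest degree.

44°

Gain crossover: |L(jω)| = 1 at ω ≈ 1.68 rad/sec.
∠L(j1.68) = −90° − arctan(1.68/1.8) − arctan(1.68/29.3) ≈ -136.24°
PM = 180° + (-136.24°) = 43.76°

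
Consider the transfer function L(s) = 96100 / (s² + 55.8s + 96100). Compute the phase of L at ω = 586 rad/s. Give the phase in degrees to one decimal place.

∠[(j586)² + 55.8(j586) + 96100] = ∠[-2.473e+05 + j32699] = 172.47°
∠L(j586) = −172.47° = -172.47°

-172.5°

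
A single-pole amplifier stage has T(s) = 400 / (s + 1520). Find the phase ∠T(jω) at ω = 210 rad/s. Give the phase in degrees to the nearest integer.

-8°

∠(j210 + 1520) = arctan(210/1520) = 7.87°
∠T(j210) = −7.87° = -7.87°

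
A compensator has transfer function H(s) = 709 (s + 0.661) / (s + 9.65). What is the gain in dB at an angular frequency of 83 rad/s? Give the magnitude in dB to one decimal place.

|j83 + 0.661| = √(83² + 0.661²) = 83
|j83 + 9.65| = √(83² + 9.65²) = 83.56
|H(j83)| = 709 × 83 / 83.56 = 704.28
20 log₁₀(704.28) = 56.95 dB

57.0 dB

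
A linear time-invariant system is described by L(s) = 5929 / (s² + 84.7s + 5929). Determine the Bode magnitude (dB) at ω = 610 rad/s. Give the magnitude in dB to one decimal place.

-35.9 dB

|(j610)² + 84.7(j610) + 5929| = |-3.6617e+05 + j51667| = 3.698e+05
|L(j610)| = 5929 / 3.698e+05 = 0.016033
20 log₁₀(0.016033) = -35.90 dB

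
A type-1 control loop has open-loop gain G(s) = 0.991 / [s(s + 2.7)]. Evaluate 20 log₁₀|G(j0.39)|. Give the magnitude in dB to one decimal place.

-0.6 dB

|j0.39 + 2.7| = √(0.39² + 2.7²) = 2.728
|j0.39| = 0.39
|G(j0.39)| = 0.991 / (2.728 × 0.39) = 0.93145
20 log₁₀(0.93145) = -0.62 dB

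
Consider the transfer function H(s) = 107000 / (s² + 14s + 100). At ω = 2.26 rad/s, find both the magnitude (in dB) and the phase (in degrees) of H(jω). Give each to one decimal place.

|H| = 60.6 dB, ∠H = -18.4°

|(j2.26)² + 14(j2.26) + 100| = |94.892 + j31.64| = 100
|H(j2.26)| = 107000 / 100 = 1069.7
20 log₁₀(1069.7) = 60.59 dB
∠[(j2.26)² + 14(j2.26) + 100] = ∠[94.892 + j31.64] = 18.44°
∠H(j2.26) = −18.44° = -18.44°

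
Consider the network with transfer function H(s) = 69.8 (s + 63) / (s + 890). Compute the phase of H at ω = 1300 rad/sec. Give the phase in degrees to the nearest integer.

32°

∠(j1300 + 63) = arctan(1300/63) = 87.23°
∠(j1300 + 890) = arctan(1300/890) = 55.60°
∠H(j1300) = 87.23° − 55.60° = 31.62°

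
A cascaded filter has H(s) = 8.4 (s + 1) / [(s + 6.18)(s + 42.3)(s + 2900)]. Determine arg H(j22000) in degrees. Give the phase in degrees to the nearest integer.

∠(j22000 + 1) = arctan(22000/1) = 90.00°
∠(j22000 + 6.18) = arctan(22000/6.18) = 89.98°
∠(j22000 + 42.3) = arctan(22000/42.3) = 89.89°
∠(j22000 + 2900) = arctan(22000/2900) = 82.49°
∠H(j22000) = 90.00° − (89.98° + 89.89° + 82.49°) = -172.37°

-172 deg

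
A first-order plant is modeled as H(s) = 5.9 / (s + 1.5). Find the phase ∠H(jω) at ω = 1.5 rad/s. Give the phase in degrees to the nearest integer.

-45 deg

∠(j1.5 + 1.5) = arctan(1.5/1.5) = 45.00°
∠H(j1.5) = −45.00° = -45.00°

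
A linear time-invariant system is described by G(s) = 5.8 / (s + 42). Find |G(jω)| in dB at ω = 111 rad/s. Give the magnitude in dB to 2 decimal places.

-26.22 dB

|j111 + 42| = √(111² + 42²) = 118.7
|G(j111)| = 5.8 / 118.7 = 0.048871
20 log₁₀(0.048871) = -26.219 dB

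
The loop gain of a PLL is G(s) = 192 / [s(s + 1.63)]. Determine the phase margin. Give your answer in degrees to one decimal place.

Gain crossover: |G(jω)| = 1 at ω ≈ 13.8 rad/s.
∠G(j13.8) = −90° − arctan(13.8/1.63) ≈ -173.27°
PM = 180° + (-173.27°) = 6.73°

6.7°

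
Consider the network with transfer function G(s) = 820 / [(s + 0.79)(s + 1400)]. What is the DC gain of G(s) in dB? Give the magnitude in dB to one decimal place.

-2.6 dB

G(0) = 820 / (0.79 × 1400) = 0.74141
20 log₁₀(0.74141) = -2.60 dB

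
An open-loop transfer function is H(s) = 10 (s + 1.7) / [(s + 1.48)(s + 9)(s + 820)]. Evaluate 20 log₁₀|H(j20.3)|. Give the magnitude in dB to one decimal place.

|j20.3 + 1.7| = √(20.3² + 1.7²) = 20.37
|j20.3 + 1.48| = √(20.3² + 1.48²) = 20.35
|j20.3 + 9| = √(20.3² + 9²) = 22.21
|j20.3 + 820| = √(20.3² + 820²) = 820.3
|H(j20.3)| = 10 × 20.37 / (20.35 × 22.21 × 820.3) = 0.00054949
20 log₁₀(0.00054949) = -65.20 dB

-65.2 dB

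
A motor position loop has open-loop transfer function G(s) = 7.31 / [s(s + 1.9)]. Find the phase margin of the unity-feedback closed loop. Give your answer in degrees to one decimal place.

38.5°

Gain crossover: |G(jω)| = 1 at ω ≈ 2.39 rad/s.
∠G(j2.39) = −90° − arctan(2.39/1.9) ≈ -141.55°
PM = 180° + (-141.55°) = 38.45°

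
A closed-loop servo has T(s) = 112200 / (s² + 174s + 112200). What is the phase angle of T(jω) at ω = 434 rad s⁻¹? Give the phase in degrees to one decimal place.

∠[(j434)² + 174(j434) + 112200] = ∠[-76156 + j75516] = 135.24°
∠T(j434) = −135.24° = -135.24°

-135.2°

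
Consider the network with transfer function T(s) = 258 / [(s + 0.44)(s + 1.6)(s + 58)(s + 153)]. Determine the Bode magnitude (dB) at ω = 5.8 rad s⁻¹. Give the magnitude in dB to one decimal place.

-61.7 dB

|j5.8 + 0.44| = √(5.8² + 0.44²) = 5.817
|j5.8 + 1.6| = √(5.8² + 1.6²) = 6.017
|j5.8 + 58| = √(5.8² + 58²) = 58.29
|j5.8 + 153| = √(5.8² + 153²) = 153.1
|T(j5.8)| = 258 / (5.817 × 6.017 × 58.29 × 153.1) = 0.00082604
20 log₁₀(0.00082604) = -61.66 dB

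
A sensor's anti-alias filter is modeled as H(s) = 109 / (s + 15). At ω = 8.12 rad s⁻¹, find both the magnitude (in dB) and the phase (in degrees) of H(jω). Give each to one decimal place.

|j8.12 + 15| = √(8.12² + 15²) = 17.06
|H(j8.12)| = 109 / 17.06 = 6.3904
20 log₁₀(6.3904) = 16.11 dB
∠(j8.12 + 15) = arctan(8.12/15) = 28.43°
∠H(j8.12) = −28.43° = -28.43°

|H| = 16.1 dB, ∠H = -28.4 deg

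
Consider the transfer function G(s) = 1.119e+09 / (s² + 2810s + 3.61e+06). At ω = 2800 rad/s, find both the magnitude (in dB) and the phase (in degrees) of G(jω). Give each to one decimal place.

|G| = 42.0 dB, ∠G = -118.3°

|(j2800)² + 2810(j2800) + 3.61e+06| = |-4.23e+06 + j7.868e+06| = 8.933e+06
|G(j2800)| = 1.119e+09 / 8.933e+06 = 125.27
20 log₁₀(125.27) = 41.96 dB
∠[(j2800)² + 2810(j2800) + 3.61e+06] = ∠[-4.23e+06 + j7.868e+06] = 118.26°
∠G(j2800) = −118.26° = -118.26°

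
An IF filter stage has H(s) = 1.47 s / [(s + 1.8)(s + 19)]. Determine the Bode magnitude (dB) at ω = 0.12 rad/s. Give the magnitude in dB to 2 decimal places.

-45.77 dB

|j0.12| = 0.12
|j0.12 + 1.8| = √(0.12² + 1.8²) = 1.804
|j0.12 + 19| = √(0.12² + 19²) = 19
|H(j0.12)| = 1.47 × 0.12 / (1.804 × 19) = 0.0051464
20 log₁₀(0.0051464) = -45.770 dB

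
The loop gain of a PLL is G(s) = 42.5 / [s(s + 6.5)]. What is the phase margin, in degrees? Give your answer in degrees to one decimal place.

51.7°

Gain crossover: |G(jω)| = 1 at ω ≈ 5.13 rad/sec.
∠G(j5.13) = −90° − arctan(5.13/6.5) ≈ -128.29°
PM = 180° + (-128.29°) = 51.71°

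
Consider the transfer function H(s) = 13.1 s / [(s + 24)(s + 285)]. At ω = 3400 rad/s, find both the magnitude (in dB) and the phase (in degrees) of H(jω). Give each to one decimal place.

|j3400| = 3400
|j3400 + 24| = √(3400² + 24²) = 3400
|j3400 + 285| = √(3400² + 285²) = 3412
|H(j3400)| = 13.1 × 3400 / (3400 × 3412) = 0.0038394
20 log₁₀(0.0038394) = -48.31 dB
∠(j3400) = 90.00°
∠(j3400 + 24) = arctan(3400/24) = 89.60°
∠(j3400 + 285) = arctan(3400/285) = 85.21°
∠H(j3400) = 90.00° − (89.60° + 85.21°) = -84.80°

|H| = -48.3 dB, ∠H = -84.8°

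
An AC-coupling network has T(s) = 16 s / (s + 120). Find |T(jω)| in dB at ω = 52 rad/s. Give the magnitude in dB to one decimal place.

16.1 dB

|j52| = 52
|j52 + 120| = √(52² + 120²) = 130.8
|T(j52)| = 16 × 52 / 130.8 = 6.3617
20 log₁₀(6.3617) = 16.07 dB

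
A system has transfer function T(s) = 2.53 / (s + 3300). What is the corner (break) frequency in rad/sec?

3300 rad/sec

The single real pole at s = −3300 gives a corner at ω = 3300 rad/sec.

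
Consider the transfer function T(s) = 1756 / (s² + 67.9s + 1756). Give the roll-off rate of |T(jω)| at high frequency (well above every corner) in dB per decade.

With 0 zeros and 2 poles, the high-frequency asymptotic slope is 20 × (0 − 2) = -40 dB/decade.

-40 dB/decade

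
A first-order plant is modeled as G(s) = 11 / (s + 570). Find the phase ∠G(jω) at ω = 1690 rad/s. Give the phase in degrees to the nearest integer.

∠(j1690 + 570) = arctan(1690/570) = 71.36°
∠G(j1690) = −71.36° = -71.36°

-71°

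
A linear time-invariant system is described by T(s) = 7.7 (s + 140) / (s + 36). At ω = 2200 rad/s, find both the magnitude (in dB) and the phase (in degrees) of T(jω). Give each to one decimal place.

|j2200 + 140| = √(2200² + 140²) = 2204
|j2200 + 36| = √(2200² + 36²) = 2200
|T(j2200)| = 7.7 × 2204 / 2200 = 7.7145
20 log₁₀(7.7145) = 17.75 dB
∠(j2200 + 140) = arctan(2200/140) = 86.36°
∠(j2200 + 36) = arctan(2200/36) = 89.06°
∠T(j2200) = 86.36° − 89.06° = -2.70°

|T| = 17.7 dB, ∠T = -2.7°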